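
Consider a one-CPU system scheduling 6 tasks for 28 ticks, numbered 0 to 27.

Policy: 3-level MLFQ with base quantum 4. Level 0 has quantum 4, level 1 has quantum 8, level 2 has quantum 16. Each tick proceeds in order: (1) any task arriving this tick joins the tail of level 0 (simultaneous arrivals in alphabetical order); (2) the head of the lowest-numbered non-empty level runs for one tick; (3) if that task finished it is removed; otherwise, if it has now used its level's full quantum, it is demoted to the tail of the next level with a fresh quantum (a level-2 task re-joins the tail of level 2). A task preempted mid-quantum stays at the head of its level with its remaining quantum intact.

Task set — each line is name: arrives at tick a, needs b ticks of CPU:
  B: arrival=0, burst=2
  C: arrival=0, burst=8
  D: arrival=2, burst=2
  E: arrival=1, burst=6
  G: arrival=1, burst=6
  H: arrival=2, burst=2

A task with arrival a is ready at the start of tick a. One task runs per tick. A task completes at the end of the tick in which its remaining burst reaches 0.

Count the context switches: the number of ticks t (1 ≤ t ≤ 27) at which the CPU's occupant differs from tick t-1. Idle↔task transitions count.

context switches = 9

t=0: L0/L1/L2 = BC/-/- → run B
t=1: L0/L1/L2 = BCEG/-/- → run B
t=2: L0/L1/L2 = CEGDH/-/- → run C
t=3: L0/L1/L2 = CEGDH/-/- → run C
t=4: L0/L1/L2 = CEGDH/-/- → run C
t=5: L0/L1/L2 = CEGDH/-/- → run C
t=6: L0/L1/L2 = EGDH/C/- → run E
t=7: L0/L1/L2 = EGDH/C/- → run E
t=8: L0/L1/L2 = EGDH/C/- → run E
t=9: L0/L1/L2 = EGDH/C/- → run E
t=10: L0/L1/L2 = GDH/CE/- → run G
t=11: L0/L1/L2 = GDH/CE/- → run G
t=12: L0/L1/L2 = GDH/CE/- → run G
t=13: L0/L1/L2 = GDH/CE/- → run G
t=14: L0/L1/L2 = DH/CEG/- → run D
t=15: L0/L1/L2 = DH/CEG/- → run D
t=16: L0/L1/L2 = H/CEG/- → run H
t=17: L0/L1/L2 = H/CEG/- → run H
t=18: L0/L1/L2 = -/CEG/- → run C
t=19: L0/L1/L2 = -/CEG/- → run C
t=20: L0/L1/L2 = -/CEG/- → run C
t=21: L0/L1/L2 = -/CEG/- → run C
t=22: L0/L1/L2 = -/EG/- → run E
t=23: L0/L1/L2 = -/EG/- → run E
t=24: L0/L1/L2 = -/G/- → run G
t=25: L0/L1/L2 = -/G/- → run G
t=26: (idle)
t=27: (idle)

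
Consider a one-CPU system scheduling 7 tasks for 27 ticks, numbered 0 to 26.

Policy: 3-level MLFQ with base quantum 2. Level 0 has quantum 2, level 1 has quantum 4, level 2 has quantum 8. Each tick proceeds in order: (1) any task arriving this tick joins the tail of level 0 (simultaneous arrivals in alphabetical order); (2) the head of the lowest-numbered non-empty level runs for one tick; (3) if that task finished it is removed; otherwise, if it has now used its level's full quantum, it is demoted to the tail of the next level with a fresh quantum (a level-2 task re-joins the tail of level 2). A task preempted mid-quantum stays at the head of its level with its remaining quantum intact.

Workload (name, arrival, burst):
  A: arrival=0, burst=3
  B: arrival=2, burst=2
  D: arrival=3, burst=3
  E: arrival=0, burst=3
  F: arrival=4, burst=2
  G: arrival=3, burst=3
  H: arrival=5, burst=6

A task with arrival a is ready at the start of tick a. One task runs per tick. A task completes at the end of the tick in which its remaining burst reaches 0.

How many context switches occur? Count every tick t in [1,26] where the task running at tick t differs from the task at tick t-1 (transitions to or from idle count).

t=0: L0/L1/L2 = AE/-/- → run A
t=1: L0/L1/L2 = AE/-/- → run A
t=2: L0/L1/L2 = EB/A/- → run E
t=3: L0/L1/L2 = EBDG/A/- → run E
t=4: L0/L1/L2 = BDGF/AE/- → run B
t=5: L0/L1/L2 = BDGFH/AE/- → run B
t=6: L0/L1/L2 = DGFH/AE/- → run D
t=7: L0/L1/L2 = DGFH/AE/- → run D
t=8: L0/L1/L2 = GFH/AED/- → run G
t=9: L0/L1/L2 = GFH/AED/- → run G
t=10: L0/L1/L2 = FH/AEDG/- → run F
t=11: L0/L1/L2 = FH/AEDG/- → run F
t=12: L0/L1/L2 = H/AEDG/- → run H
t=13: L0/L1/L2 = H/AEDG/- → run H
t=14: L0/L1/L2 = -/AEDGH/- → run A
t=15: L0/L1/L2 = -/EDGH/- → run E
t=16: L0/L1/L2 = -/DGH/- → run D
t=17: L0/L1/L2 = -/GH/- → run G
t=18: L0/L1/L2 = -/H/- → run H
t=19: L0/L1/L2 = -/H/- → run H
t=20: L0/L1/L2 = -/H/- → run H
t=21: L0/L1/L2 = -/H/- → run H
t=22: (idle)
t=23: (idle)
t=24: (idle)
t=25: (idle)
t=26: (idle)

context switches = 12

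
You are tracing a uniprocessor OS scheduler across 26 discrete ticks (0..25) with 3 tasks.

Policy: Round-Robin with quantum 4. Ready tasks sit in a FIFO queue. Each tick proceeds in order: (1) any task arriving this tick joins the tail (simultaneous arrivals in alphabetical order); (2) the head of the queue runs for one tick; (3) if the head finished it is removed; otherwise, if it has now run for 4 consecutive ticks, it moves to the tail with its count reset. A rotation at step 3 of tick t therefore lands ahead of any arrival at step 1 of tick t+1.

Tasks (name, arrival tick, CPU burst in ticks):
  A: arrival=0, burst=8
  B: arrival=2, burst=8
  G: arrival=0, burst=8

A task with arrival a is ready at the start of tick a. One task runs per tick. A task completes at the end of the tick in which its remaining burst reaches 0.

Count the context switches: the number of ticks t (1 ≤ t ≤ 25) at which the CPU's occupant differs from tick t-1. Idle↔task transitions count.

context switches = 6

t=0: queue=[A,G] q_used=0 → run A
t=1: queue=[A,G] q_used=1 → run A
t=2: queue=[A,G,B] q_used=2 → run A
t=3: queue=[A,G,B] q_used=3 → run A
t=4: queue=[G,B,A] q_used=0 → run G
t=5: queue=[G,B,A] q_used=1 → run G
t=6: queue=[G,B,A] q_used=2 → run G
t=7: queue=[G,B,A] q_used=3 → run G
t=8: queue=[B,A,G] q_used=0 → run B
t=9: queue=[B,A,G] q_used=1 → run B
t=10: queue=[B,A,G] q_used=2 → run B
t=11: queue=[B,A,G] q_used=3 → run B
t=12: queue=[A,G,B] q_used=0 → run A
t=13: queue=[A,G,B] q_used=1 → run A
t=14: queue=[A,G,B] q_used=2 → run A
t=15: queue=[A,G,B] q_used=3 → run A
t=16: queue=[G,B] q_used=0 → run G
t=17: queue=[G,B] q_used=1 → run G
t=18: queue=[G,B] q_used=2 → run G
t=19: queue=[G,B] q_used=3 → run G
t=20: queue=[B] q_used=0 → run B
t=21: queue=[B] q_used=1 → run B
t=22: queue=[B] q_used=2 → run B
t=23: queue=[B] q_used=3 → run B
t=24: (idle)
t=25: (idle)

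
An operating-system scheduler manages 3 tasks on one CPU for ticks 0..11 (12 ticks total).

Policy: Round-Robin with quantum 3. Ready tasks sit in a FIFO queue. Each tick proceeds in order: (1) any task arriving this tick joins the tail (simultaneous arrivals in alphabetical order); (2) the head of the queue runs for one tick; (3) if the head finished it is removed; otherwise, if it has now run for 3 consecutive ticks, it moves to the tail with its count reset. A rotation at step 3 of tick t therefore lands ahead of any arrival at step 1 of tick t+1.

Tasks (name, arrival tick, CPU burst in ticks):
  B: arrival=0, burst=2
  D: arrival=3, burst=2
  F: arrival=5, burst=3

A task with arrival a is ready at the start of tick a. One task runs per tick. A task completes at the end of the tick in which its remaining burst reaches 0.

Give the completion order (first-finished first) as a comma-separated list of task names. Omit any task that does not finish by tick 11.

completion order = B, D, F

t=0: queue=[B] q_used=0 → run B
t=1: queue=[B] q_used=1 → run B
t=2: (idle)
t=3: queue=[D] q_used=0 → run D
t=4: queue=[D] q_used=1 → run D
t=5: queue=[F] q_used=0 → run F
t=6: queue=[F] q_used=1 → run F
t=7: queue=[F] q_used=2 → run F
t=8: (idle)
t=9: (idle)
t=10: (idle)
t=11: (idle)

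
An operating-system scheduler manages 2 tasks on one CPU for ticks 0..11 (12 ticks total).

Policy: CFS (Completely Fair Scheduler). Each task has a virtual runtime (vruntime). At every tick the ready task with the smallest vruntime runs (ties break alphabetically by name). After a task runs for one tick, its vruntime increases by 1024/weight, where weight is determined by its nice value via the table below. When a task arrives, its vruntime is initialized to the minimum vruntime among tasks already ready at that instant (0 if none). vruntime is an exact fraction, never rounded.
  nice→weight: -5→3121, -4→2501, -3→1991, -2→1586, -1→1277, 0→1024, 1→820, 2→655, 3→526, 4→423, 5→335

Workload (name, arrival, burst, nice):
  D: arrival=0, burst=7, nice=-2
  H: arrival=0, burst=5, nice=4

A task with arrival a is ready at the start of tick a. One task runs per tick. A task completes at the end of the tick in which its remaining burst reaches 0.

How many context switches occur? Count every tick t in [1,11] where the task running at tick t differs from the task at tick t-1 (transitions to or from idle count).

context switches = 5

t=0: vr[D=0 H=0] → run D
t=1: vr[D=512/793 H=0] → run H
t=2: vr[D=512/793 H=1024/423] → run D
t=3: vr[D=1024/793 H=1024/423] → run D
t=4: vr[D=1536/793 H=1024/423] → run D
t=5: vr[D=2048/793 H=1024/423] → run H
t=6: vr[D=2048/793 H=2048/423] → run D
t=7: vr[D=2560/793 H=2048/423] → run D
t=8: vr[D=3072/793 H=2048/423] → run D
t=9: vr[H=2048/423] → run H
t=10: vr[H=1024/141] → run H
t=11: vr[H=4096/423] → run H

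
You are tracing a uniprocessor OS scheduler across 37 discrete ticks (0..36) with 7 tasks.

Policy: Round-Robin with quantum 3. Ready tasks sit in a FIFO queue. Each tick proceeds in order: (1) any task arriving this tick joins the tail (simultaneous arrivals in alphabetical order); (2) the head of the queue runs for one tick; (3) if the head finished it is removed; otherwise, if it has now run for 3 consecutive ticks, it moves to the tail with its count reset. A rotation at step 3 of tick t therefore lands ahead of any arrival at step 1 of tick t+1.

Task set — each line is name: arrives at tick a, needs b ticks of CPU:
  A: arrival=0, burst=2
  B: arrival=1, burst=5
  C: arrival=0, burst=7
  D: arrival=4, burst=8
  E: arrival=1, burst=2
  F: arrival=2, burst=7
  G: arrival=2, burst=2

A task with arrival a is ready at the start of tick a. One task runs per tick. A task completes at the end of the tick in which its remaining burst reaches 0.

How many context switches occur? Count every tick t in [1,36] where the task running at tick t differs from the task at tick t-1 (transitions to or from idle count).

context switches = 14

t=0: queue=[A,C] q_used=0 → run A
t=1: queue=[A,C,B,E] q_used=1 → run A
t=2: queue=[C,B,E,F,G] q_used=0 → run C
t=3: queue=[C,B,E,F,G] q_used=1 → run C
t=4: queue=[C,B,E,F,G,D] q_used=2 → run C
t=5: queue=[B,E,F,G,D,C] q_used=0 → run B
t=6: queue=[B,E,F,G,D,C] q_used=1 → run B
t=7: queue=[B,E,F,G,D,C] q_used=2 → run B
t=8: queue=[E,F,G,D,C,B] q_used=0 → run E
t=9: queue=[E,F,G,D,C,B] q_used=1 → run E
t=10: queue=[F,G,D,C,B] q_used=0 → run F
t=11: queue=[F,G,D,C,B] q_used=1 → run F
t=12: queue=[F,G,D,C,B] q_used=2 → run F
t=13: queue=[G,D,C,B,F] q_used=0 → run G
t=14: queue=[G,D,C,B,F] q_used=1 → run G
t=15: queue=[D,C,B,F] q_used=0 → run D
t=16: queue=[D,C,B,F] q_used=1 → run D
t=17: queue=[D,C,B,F] q_used=2 → run D
t=18: queue=[C,B,F,D] q_used=0 → run C
t=19: queue=[C,B,F,D] q_used=1 → run C
t=20: queue=[C,B,F,D] q_used=2 → run C
t=21: queue=[B,F,D,C] q_used=0 → run B
t=22: queue=[B,F,D,C] q_used=1 → run B
t=23: queue=[F,D,C] q_used=0 → run F
t=24: queue=[F,D,C] q_used=1 → run F
t=25: queue=[F,D,C] q_used=2 → run F
t=26: queue=[D,C,F] q_used=0 → run D
t=27: queue=[D,C,F] q_used=1 → run D
t=28: queue=[D,C,F] q_used=2 → run D
t=29: queue=[C,F,D] q_used=0 → run C
t=30: queue=[F,D] q_used=0 → run F
t=31: queue=[D] q_used=0 → run D
t=32: queue=[D] q_used=1 → run D
t=33: (idle)
t=34: (idle)
t=35: (idle)
t=36: (idle)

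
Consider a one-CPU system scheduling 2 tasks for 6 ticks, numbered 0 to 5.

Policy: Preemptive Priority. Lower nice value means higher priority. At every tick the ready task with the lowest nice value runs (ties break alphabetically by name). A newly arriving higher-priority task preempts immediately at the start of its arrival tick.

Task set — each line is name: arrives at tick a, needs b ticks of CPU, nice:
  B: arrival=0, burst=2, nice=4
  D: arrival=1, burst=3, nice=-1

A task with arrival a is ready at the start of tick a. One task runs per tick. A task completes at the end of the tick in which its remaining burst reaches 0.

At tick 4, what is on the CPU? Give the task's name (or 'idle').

t=0: ready={B} → run B
t=1: ready={B,D} → run D
t=2: ready={B,D} → run D
t=3: ready={B,D} → run D
t=4: ready={B} → run B
t=5: (idle)

running at tick 4 = B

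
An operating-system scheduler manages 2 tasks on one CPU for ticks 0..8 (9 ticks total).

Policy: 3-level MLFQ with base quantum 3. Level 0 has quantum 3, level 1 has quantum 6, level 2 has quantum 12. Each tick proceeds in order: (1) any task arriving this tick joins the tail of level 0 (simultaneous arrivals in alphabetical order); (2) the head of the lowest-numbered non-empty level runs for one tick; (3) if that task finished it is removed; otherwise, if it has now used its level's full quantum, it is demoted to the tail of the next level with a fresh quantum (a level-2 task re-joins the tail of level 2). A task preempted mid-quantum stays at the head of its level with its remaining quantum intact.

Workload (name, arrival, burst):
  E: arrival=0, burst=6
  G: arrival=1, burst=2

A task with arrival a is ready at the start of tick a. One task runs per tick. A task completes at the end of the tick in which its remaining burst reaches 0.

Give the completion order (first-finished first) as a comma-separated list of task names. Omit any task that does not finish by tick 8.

t=0: L0/L1/L2 = E/-/- → run E
t=1: L0/L1/L2 = EG/-/- → run E
t=2: L0/L1/L2 = EG/-/- → run E
t=3: L0/L1/L2 = G/E/- → run G
t=4: L0/L1/L2 = G/E/- → run G
t=5: L0/L1/L2 = -/E/- → run E
t=6: L0/L1/L2 = -/E/- → run E
t=7: L0/L1/L2 = -/E/- → run E
t=8: (idle)

completion order = G, E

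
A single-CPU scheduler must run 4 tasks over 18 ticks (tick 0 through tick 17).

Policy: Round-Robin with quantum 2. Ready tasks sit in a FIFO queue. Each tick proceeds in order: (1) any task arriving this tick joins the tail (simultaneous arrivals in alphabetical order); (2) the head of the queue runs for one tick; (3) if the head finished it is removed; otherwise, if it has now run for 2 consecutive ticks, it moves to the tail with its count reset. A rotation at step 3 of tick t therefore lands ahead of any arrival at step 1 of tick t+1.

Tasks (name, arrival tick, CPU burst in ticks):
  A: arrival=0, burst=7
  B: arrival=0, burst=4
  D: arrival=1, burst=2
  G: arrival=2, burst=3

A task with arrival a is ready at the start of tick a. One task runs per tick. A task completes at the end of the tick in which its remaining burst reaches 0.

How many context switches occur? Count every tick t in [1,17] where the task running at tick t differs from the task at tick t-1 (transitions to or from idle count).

t=0: queue=[A,B] q_used=0 → run A
t=1: queue=[A,B,D] q_used=1 → run A
t=2: queue=[B,D,A,G] q_used=0 → run B
t=3: queue=[B,D,A,G] q_used=1 → run B
t=4: queue=[D,A,G,B] q_used=0 → run D
t=5: queue=[D,A,G,B] q_used=1 → run D
t=6: queue=[A,G,B] q_used=0 → run A
t=7: queue=[A,G,B] q_used=1 → run A
t=8: queue=[G,B,A] q_used=0 → run G
t=9: queue=[G,B,A] q_used=1 → run G
t=10: queue=[B,A,G] q_used=0 → run B
t=11: queue=[B,A,G] q_used=1 → run B
t=12: queue=[A,G] q_used=0 → run A
t=13: queue=[A,G] q_used=1 → run A
t=14: queue=[G,A] q_used=0 → run G
t=15: queue=[A] q_used=0 → run A
t=16: (idle)
t=17: (idle)

context switches = 9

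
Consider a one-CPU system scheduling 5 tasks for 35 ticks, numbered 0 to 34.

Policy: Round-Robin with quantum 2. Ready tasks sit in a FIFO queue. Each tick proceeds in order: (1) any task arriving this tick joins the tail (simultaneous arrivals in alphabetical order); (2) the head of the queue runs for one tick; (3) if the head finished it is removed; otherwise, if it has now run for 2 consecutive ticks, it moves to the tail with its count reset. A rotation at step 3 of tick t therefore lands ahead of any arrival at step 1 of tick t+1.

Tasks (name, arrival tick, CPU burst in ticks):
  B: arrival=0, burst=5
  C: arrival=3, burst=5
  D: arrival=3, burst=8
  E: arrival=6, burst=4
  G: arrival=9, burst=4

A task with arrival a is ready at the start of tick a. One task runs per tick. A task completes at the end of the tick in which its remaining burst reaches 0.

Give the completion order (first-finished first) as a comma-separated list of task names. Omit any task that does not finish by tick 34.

t=0: queue=[B] q_used=0 → run B
t=1: queue=[B] q_used=1 → run B
t=2: queue=[B] q_used=0 → run B
t=3: queue=[B,C,D] q_used=1 → run B
t=4: queue=[C,D,B] q_used=0 → run C
t=5: queue=[C,D,B] q_used=1 → run C
t=6: queue=[D,B,C,E] q_used=0 → run D
t=7: queue=[D,B,C,E] q_used=1 → run D
t=8: queue=[B,C,E,D] q_used=0 → run B
t=9: queue=[C,E,D,G] q_used=0 → run C
t=10: queue=[C,E,D,G] q_used=1 → run C
t=11: queue=[E,D,G,C] q_used=0 → run E
t=12: queue=[E,D,G,C] q_used=1 → run E
t=13: queue=[D,G,C,E] q_used=0 → run D
t=14: queue=[D,G,C,E] q_used=1 → run D
t=15: queue=[G,C,E,D] q_used=0 → run G
t=16: queue=[G,C,E,D] q_used=1 → run G
t=17: queue=[C,E,D,G] q_used=0 → run C
t=18: queue=[E,D,G] q_used=0 → run E
t=19: queue=[E,D,G] q_used=1 → run E
t=20: queue=[D,G] q_used=0 → run D
t=21: queue=[D,G] q_used=1 → run D
t=22: queue=[G,D] q_used=0 → run G
t=23: queue=[G,D] q_used=1 → run G
t=24: queue=[D] q_used=0 → run D
t=25: queue=[D] q_used=1 → run D
t=26: (idle)
t=27: (idle)
t=28: (idle)
t=29: (idle)
t=30: (idle)
t=31: (idle)
t=32: (idle)
t=33: (idle)
t=34: (idle)

completion order = B, C, E, G, D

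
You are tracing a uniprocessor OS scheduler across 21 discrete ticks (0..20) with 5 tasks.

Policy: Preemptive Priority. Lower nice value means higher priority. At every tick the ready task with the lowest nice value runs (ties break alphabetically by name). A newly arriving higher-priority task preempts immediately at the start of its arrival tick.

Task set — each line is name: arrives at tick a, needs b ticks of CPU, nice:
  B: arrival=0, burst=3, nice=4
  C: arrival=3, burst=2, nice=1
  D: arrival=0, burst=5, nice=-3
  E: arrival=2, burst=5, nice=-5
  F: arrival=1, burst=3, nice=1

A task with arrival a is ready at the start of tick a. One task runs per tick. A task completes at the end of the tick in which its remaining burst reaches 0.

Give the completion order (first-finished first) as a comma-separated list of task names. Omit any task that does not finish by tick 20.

t=0: ready={B,D} → run D
t=1: ready={B,D,F} → run D
t=2: ready={B,D,E,F} → run E
t=3: ready={B,C,D,E,F} → run E
t=4: ready={B,C,D,E,F} → run E
t=5: ready={B,C,D,E,F} → run E
t=6: ready={B,C,D,E,F} → run E
t=7: ready={B,C,D,F} → run D
t=8: ready={B,C,D,F} → run D
t=9: ready={B,C,D,F} → run D
t=10: ready={B,C,F} → run C
t=11: ready={B,C,F} → run C
t=12: ready={B,F} → run F
t=13: ready={B,F} → run F
t=14: ready={B,F} → run F
t=15: ready={B} → run B
t=16: ready={B} → run B
t=17: ready={B} → run B
t=18: (idle)
t=19: (idle)
t=20: (idle)

completion order = E, D, C, F, B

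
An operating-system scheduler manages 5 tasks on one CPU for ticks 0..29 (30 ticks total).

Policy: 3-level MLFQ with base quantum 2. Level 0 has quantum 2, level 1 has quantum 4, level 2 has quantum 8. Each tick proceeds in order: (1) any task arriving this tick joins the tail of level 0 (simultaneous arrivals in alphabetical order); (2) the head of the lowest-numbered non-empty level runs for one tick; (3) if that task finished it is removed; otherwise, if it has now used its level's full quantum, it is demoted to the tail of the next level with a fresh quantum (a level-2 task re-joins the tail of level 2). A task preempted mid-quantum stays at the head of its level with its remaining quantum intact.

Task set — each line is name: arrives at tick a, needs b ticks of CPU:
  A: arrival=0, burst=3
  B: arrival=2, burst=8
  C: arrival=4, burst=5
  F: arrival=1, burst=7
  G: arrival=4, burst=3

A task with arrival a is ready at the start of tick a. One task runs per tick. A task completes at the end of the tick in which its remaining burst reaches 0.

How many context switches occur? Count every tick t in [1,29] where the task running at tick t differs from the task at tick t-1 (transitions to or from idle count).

context switches = 12

t=0: L0/L1/L2 = A/-/- → run A
t=1: L0/L1/L2 = AF/-/- → run A
t=2: L0/L1/L2 = FB/A/- → run F
t=3: L0/L1/L2 = FB/A/- → run F
t=4: L0/L1/L2 = BCG/AF/- → run B
t=5: L0/L1/L2 = BCG/AF/- → run B
t=6: L0/L1/L2 = CG/AFB/- → run C
t=7: L0/L1/L2 = CG/AFB/- → run C
t=8: L0/L1/L2 = G/AFBC/- → run G
t=9: L0/L1/L2 = G/AFBC/- → run G
t=10: L0/L1/L2 = -/AFBCG/- → run A
t=11: L0/L1/L2 = -/FBCG/- → run F
t=12: L0/L1/L2 = -/FBCG/- → run F
t=13: L0/L1/L2 = -/FBCG/- → run F
t=14: L0/L1/L2 = -/FBCG/- → run F
t=15: L0/L1/L2 = -/BCG/F → run B
t=16: L0/L1/L2 = -/BCG/F → run B
t=17: L0/L1/L2 = -/BCG/F → run B
t=18: L0/L1/L2 = -/BCG/F → run B
t=19: L0/L1/L2 = -/CG/FB → run C
t=20: L0/L1/L2 = -/CG/FB → run C
t=21: L0/L1/L2 = -/CG/FB → run C
t=22: L0/L1/L2 = -/G/FB → run G
t=23: L0/L1/L2 = -/-/FB → run F
t=24: L0/L1/L2 = -/-/B → run B
t=25: L0/L1/L2 = -/-/B → run B
t=26: (idle)
t=27: (idle)
t=28: (idle)
t=29: (idle)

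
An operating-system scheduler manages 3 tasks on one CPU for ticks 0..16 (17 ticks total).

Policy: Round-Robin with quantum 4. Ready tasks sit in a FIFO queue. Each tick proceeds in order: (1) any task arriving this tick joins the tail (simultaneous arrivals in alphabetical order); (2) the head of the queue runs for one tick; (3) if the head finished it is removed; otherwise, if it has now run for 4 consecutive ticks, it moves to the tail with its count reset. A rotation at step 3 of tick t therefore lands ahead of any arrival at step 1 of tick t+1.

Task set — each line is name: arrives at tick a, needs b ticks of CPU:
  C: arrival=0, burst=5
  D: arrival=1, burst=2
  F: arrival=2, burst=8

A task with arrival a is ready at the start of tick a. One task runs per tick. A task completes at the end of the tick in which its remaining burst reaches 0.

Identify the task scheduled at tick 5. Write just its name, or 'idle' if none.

running at tick 5 = D

t=0: queue=[C] q_used=0 → run C
t=1: queue=[C,D] q_used=1 → run C
t=2: queue=[C,D,F] q_used=2 → run C
t=3: queue=[C,D,F] q_used=3 → run C
t=4: queue=[D,F,C] q_used=0 → run D
t=5: queue=[D,F,C] q_used=1 → run D
t=6: queue=[F,C] q_used=0 → run F
t=7: queue=[F,C] q_used=1 → run F
t=8: queue=[F,C] q_used=2 → run F
t=9: queue=[F,C] q_used=3 → run F
t=10: queue=[C,F] q_used=0 → run C
t=11: queue=[F] q_used=0 → run F
t=12: queue=[F] q_used=1 → run F
t=13: queue=[F] q_used=2 → run F
t=14: queue=[F] q_used=3 → run F
t=15: (idle)
t=16: (idle)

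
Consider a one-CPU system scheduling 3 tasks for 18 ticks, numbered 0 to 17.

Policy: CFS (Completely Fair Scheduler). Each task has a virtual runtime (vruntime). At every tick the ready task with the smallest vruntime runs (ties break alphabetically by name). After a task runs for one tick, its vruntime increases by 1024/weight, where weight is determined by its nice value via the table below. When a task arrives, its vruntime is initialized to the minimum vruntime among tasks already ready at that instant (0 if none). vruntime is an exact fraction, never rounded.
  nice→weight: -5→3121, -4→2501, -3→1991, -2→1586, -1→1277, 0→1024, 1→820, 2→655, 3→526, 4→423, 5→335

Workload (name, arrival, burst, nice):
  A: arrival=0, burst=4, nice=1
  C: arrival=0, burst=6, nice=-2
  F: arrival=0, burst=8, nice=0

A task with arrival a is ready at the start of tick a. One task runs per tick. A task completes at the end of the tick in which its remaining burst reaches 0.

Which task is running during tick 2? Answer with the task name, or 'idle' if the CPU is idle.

t=0: vr[A=0 C=0 F=0] → run A
t=1: vr[A=256/205 C=0 F=0] → run C
t=2: vr[A=256/205 C=512/793 F=0] → run F
t=3: vr[A=256/205 C=512/793 F=1] → run C
t=4: vr[A=256/205 C=1024/793 F=1] → run F
t=5: vr[A=256/205 C=1024/793 F=2] → run A
t=6: vr[A=512/205 C=1024/793 F=2] → run C
t=7: vr[A=512/205 C=1536/793 F=2] → run C
t=8: vr[A=512/205 C=2048/793 F=2] → run F
t=9: vr[A=512/205 C=2048/793 F=3] → run A
t=10: vr[A=768/205 C=2048/793 F=3] → run C
t=11: vr[A=768/205 C=2560/793 F=3] → run F
t=12: vr[A=768/205 C=2560/793 F=4] → run C
t=13: vr[A=768/205 F=4] → run A
t=14: vr[F=4] → run F
t=15: vr[F=5] → run F
t=16: vr[F=6] → run F
t=17: vr[F=7] → run F

running at tick 2 = F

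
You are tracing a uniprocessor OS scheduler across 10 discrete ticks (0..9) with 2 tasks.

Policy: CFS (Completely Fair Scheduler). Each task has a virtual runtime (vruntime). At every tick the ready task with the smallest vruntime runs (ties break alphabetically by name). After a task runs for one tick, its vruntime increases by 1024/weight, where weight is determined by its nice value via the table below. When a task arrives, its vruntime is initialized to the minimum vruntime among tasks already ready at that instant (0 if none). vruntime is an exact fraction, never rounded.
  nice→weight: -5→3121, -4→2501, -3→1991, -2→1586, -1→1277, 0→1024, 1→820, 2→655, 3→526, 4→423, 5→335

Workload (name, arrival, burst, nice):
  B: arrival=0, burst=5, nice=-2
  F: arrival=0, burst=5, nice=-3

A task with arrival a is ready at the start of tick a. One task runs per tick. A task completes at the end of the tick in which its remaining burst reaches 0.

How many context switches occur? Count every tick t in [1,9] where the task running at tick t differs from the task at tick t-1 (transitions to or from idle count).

t=0: vr[B=0 F=0] → run B
t=1: vr[B=512/793 F=0] → run F
t=2: vr[B=512/793 F=1024/1991] → run F
t=3: vr[B=512/793 F=2048/1991] → run B
t=4: vr[B=1024/793 F=2048/1991] → run F
t=5: vr[B=1024/793 F=3072/1991] → run B
t=6: vr[B=1536/793 F=3072/1991] → run F
t=7: vr[B=1536/793 F=4096/1991] → run B
t=8: vr[B=2048/793 F=4096/1991] → run F
t=9: vr[B=2048/793] → run B

context switches = 8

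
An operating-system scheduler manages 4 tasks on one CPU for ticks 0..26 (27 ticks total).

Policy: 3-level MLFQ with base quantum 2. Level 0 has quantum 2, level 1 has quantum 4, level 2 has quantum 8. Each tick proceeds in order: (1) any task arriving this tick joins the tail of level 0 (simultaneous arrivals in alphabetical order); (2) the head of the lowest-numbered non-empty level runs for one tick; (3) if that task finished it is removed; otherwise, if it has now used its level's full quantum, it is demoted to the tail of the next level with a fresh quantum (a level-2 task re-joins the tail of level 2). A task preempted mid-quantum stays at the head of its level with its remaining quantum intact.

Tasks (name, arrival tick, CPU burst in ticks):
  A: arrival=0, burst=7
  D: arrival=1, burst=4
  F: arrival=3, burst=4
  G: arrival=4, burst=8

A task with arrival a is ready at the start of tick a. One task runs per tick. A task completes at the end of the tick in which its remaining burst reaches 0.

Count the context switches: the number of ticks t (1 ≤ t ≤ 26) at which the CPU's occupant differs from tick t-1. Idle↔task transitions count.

t=0: L0/L1/L2 = A/-/- → run A
t=1: L0/L1/L2 = AD/-/- → run A
t=2: L0/L1/L2 = D/A/- → run D
t=3: L0/L1/L2 = DF/A/- → run D
t=4: L0/L1/L2 = FG/AD/- → run F
t=5: L0/L1/L2 = FG/AD/- → run F
t=6: L0/L1/L2 = G/ADF/- → run G
t=7: L0/L1/L2 = G/ADF/- → run G
t=8: L0/L1/L2 = -/ADFG/- → run A
t=9: L0/L1/L2 = -/ADFG/- → run A
t=10: L0/L1/L2 = -/ADFG/- → run A
t=11: L0/L1/L2 = -/ADFG/- → run A
t=12: L0/L1/L2 = -/DFG/A → run D
t=13: L0/L1/L2 = -/DFG/A → run D
t=14: L0/L1/L2 = -/FG/A → run F
t=15: L0/L1/L2 = -/FG/A → run F
t=16: L0/L1/L2 = -/G/A → run G
t=17: L0/L1/L2 = -/G/A → run G
t=18: L0/L1/L2 = -/G/A → run G
t=19: L0/L1/L2 = -/G/A → run G
t=20: L0/L1/L2 = -/-/AG → run A
t=21: L0/L1/L2 = -/-/G → run G
t=22: L0/L1/L2 = -/-/G → run G
t=23: (idle)
t=24: (idle)
t=25: (idle)
t=26: (idle)

context switches = 10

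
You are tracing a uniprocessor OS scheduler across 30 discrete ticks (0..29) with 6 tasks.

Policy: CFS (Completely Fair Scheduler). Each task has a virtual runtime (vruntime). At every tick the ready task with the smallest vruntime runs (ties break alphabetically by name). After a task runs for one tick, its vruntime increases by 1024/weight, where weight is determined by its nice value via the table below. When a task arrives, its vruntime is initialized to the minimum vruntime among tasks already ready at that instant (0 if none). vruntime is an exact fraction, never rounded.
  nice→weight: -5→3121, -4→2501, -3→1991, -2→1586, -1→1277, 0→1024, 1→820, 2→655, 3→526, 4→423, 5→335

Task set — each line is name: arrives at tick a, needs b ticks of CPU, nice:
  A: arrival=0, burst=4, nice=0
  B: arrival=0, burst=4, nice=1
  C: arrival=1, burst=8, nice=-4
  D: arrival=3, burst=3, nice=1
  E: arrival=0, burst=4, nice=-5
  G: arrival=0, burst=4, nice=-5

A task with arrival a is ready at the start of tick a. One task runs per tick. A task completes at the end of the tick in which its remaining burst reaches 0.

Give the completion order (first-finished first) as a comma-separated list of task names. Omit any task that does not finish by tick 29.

completion order = E, G, D, C, A, B

t=0: vr[A=0 B=0 E=0 G=0] → run A
t=1: vr[A=1 B=0 C=0 E=0 G=0] → run B
t=2: vr[A=1 B=256/205 C=0 E=0 G=0] → run C
t=3: vr[A=1 B=256/205 C=1024/2501 D=0 E=0 G=0] → run D
t=4: vr[A=1 B=256/205 C=1024/2501 D=256/205 E=0 G=0] → run E
t=5: vr[A=1 B=256/205 C=1024/2501 D=256/205 E=1024/3121 G=0] → run G
t=6: vr[A=1 B=256/205 C=1024/2501 D=256/205 E=1024/3121 G=1024/3121] → run E
t=7: vr[A=1 B=256/205 C=1024/2501 D=256/205 E=2048/3121 G=1024/3121] → run G
t=8: vr[A=1 B=256/205 C=1024/2501 D=256/205 E=2048/3121 G=2048/3121] → run C
t=9: vr[A=1 B=256/205 C=2048/2501 D=256/205 E=2048/3121 G=2048/3121] → run E
t=10: vr[A=1 B=256/205 C=2048/2501 D=256/205 E=3072/3121 G=2048/3121] → run G
t=11: vr[A=1 B=256/205 C=2048/2501 D=256/205 E=3072/3121 G=3072/3121] → run C
t=12: vr[A=1 B=256/205 C=3072/2501 D=256/205 E=3072/3121 G=3072/3121] → run E
t=13: vr[A=1 B=256/205 C=3072/2501 D=256/205 G=3072/3121] → run G
t=14: vr[A=1 B=256/205 C=3072/2501 D=256/205] → run A
t=15: vr[A=2 B=256/205 C=3072/2501 D=256/205] → run C
t=16: vr[A=2 B=256/205 C=4096/2501 D=256/205] → run B
t=17: vr[A=2 B=512/205 C=4096/2501 D=256/205] → run D
t=18: vr[A=2 B=512/205 C=4096/2501 D=512/205] → run C
t=19: vr[A=2 B=512/205 C=5120/2501 D=512/205] → run A
t=20: vr[A=3 B=512/205 C=5120/2501 D=512/205] → run C
t=21: vr[A=3 B=512/205 C=6144/2501 D=512/205] → run C
t=22: vr[A=3 B=512/205 C=7168/2501 D=512/205] → run B
t=23: vr[A=3 B=768/205 C=7168/2501 D=512/205] → run D
t=24: vr[A=3 B=768/205 C=7168/2501] → run C
t=25: vr[A=3 B=768/205] → run A
t=26: vr[B=768/205] → run B
t=27: (idle)
t=28: (idle)
t=29: (idle)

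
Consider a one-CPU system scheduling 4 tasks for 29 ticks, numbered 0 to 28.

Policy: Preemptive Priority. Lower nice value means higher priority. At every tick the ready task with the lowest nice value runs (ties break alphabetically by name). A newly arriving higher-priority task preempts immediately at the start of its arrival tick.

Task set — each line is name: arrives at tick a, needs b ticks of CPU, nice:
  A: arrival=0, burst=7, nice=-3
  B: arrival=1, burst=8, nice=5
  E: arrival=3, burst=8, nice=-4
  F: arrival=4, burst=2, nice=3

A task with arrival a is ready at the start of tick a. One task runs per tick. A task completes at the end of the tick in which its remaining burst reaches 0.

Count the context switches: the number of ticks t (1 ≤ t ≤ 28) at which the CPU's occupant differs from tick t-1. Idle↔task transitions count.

t=0: ready={A} → run A
t=1: ready={A,B} → run A
t=2: ready={A,B} → run A
t=3: ready={A,B,E} → run E
t=4: ready={A,B,E,F} → run E
t=5: ready={A,B,E,F} → run E
t=6: ready={A,B,E,F} → run E
t=7: ready={A,B,E,F} → run E
t=8: ready={A,B,E,F} → run E
t=9: ready={A,B,E,F} → run E
t=10: ready={A,B,E,F} → run E
t=11: ready={A,B,F} → run A
t=12: ready={A,B,F} → run A
t=13: ready={A,B,F} → run A
t=14: ready={A,B,F} → run A
t=15: ready={B,F} → run F
t=16: ready={B,F} → run F
t=17: ready={B} → run B
t=18: ready={B} → run B
t=19: ready={B} → run B
t=20: ready={B} → run B
t=21: ready={B} → run B
t=22: ready={B} → run B
t=23: ready={B} → run B
t=24: ready={B} → run B
t=25: (idle)
t=26: (idle)
t=27: (idle)
t=28: (idle)

context switches = 5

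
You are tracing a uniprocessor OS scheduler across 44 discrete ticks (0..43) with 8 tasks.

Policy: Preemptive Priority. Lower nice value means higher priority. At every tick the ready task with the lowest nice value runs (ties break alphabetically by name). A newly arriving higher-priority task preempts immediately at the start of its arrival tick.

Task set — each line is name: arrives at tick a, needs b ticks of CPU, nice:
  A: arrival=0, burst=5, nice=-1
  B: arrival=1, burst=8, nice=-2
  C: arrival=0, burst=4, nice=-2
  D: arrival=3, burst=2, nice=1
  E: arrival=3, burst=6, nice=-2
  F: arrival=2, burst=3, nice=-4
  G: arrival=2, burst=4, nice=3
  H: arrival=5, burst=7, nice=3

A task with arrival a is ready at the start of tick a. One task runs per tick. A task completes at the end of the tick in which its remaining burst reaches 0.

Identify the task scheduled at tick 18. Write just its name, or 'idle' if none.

t=0: ready={A,C} → run C
t=1: ready={A,B,C} → run B
t=2: ready={A,B,C,F,G} → run F
t=3: ready={A,B,C,D,E,F,G} → run F
t=4: ready={A,B,C,D,E,F,G} → run F
t=5: ready={A,B,C,D,E,G,H} → run B
t=6: ready={A,B,C,D,E,G,H} → run B
t=7: ready={A,B,C,D,E,G,H} → run B
t=8: ready={A,B,C,D,E,G,H} → run B
t=9: ready={A,B,C,D,E,G,H} → run B
t=10: ready={A,B,C,D,E,G,H} → run B
t=11: ready={A,B,C,D,E,G,H} → run B
t=12: ready={A,C,D,E,G,H} → run C
t=13: ready={A,C,D,E,G,H} → run C
t=14: ready={A,C,D,E,G,H} → run C
t=15: ready={A,D,E,G,H} → run E
t=16: ready={A,D,E,G,H} → run E
t=17: ready={A,D,E,G,H} → run E
t=18: ready={A,D,E,G,H} → run E
t=19: ready={A,D,E,G,H} → run E
t=20: ready={A,D,E,G,H} → run E
t=21: ready={A,D,G,H} → run A
t=22: ready={A,D,G,H} → run A
t=23: ready={A,D,G,H} → run A
t=24: ready={A,D,G,H} → run A
t=25: ready={A,D,G,H} → run A
t=26: ready={D,G,H} → run D
t=27: ready={D,G,H} → run D
t=28: ready={G,H} → run G
t=29: ready={G,H} → run G
t=30: ready={G,H} → run G
t=31: ready={G,H} → run G
t=32: ready={H} → run H
t=33: ready={H} → run H
t=34: ready={H} → run H
t=35: ready={H} → run H
t=36: ready={H} → run H
t=37: ready={H} → run H
t=38: ready={H} → run H
t=39: (idle)
t=40: (idle)
t=41: (idle)
t=42: (idle)
t=43: (idle)

running at tick 18 = E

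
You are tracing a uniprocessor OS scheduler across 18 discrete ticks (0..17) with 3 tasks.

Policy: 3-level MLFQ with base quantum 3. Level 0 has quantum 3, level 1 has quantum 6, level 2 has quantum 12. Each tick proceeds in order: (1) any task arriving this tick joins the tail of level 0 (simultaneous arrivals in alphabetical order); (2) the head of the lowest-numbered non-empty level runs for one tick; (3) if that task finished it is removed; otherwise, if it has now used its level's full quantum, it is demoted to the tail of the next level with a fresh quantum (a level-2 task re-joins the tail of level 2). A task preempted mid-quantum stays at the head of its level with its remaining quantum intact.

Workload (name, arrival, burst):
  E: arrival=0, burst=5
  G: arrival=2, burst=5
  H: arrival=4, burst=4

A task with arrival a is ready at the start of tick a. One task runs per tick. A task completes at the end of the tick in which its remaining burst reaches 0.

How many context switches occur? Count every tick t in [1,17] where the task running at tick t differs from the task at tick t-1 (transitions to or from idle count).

t=0: L0/L1/L2 = E/-/- → run E
t=1: L0/L1/L2 = E/-/- → run E
t=2: L0/L1/L2 = EG/-/- → run E
t=3: L0/L1/L2 = G/E/- → run G
t=4: L0/L1/L2 = GH/E/- → run G
t=5: L0/L1/L2 = GH/E/- → run G
t=6: L0/L1/L2 = H/EG/- → run H
t=7: L0/L1/L2 = H/EG/- → run H
t=8: L0/L1/L2 = H/EG/- → run H
t=9: L0/L1/L2 = -/EGH/- → run E
t=10: L0/L1/L2 = -/EGH/- → run E
t=11: L0/L1/L2 = -/GH/- → run G
t=12: L0/L1/L2 = -/GH/- → run G
t=13: L0/L1/L2 = -/H/- → run H
t=14: (idle)
t=15: (idle)
t=16: (idle)
t=17: (idle)

context switches = 6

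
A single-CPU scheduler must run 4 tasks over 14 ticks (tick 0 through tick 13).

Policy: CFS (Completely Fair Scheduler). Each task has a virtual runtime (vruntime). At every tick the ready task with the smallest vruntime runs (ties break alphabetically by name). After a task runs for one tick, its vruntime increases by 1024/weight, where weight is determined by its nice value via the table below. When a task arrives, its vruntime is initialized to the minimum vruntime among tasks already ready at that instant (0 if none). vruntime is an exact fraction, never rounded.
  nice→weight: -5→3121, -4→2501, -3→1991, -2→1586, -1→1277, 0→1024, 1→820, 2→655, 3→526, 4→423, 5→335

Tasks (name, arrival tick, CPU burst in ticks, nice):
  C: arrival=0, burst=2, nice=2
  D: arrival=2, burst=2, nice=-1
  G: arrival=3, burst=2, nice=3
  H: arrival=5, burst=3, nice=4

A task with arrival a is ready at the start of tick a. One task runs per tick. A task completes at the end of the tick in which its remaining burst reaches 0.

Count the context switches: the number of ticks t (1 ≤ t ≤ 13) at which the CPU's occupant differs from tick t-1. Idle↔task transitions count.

context switches = 4

t=0: vr[C=0] → run C
t=1: vr[C=1024/655] → run C
t=2: vr[D=0] → run D
t=3: vr[D=1024/1277 G=1024/1277] → run D
t=4: vr[G=1024/1277] → run G
t=5: vr[G=923136/335851 H=923136/335851] → run G
t=6: vr[H=923136/335851] → run H
t=7: vr[H=734397952/142064973] → run H
t=8: vr[H=1078309376/142064973] → run H
t=9: (idle)
t=10: (idle)
t=11: (idle)
t=12: (idle)
t=13: (idle)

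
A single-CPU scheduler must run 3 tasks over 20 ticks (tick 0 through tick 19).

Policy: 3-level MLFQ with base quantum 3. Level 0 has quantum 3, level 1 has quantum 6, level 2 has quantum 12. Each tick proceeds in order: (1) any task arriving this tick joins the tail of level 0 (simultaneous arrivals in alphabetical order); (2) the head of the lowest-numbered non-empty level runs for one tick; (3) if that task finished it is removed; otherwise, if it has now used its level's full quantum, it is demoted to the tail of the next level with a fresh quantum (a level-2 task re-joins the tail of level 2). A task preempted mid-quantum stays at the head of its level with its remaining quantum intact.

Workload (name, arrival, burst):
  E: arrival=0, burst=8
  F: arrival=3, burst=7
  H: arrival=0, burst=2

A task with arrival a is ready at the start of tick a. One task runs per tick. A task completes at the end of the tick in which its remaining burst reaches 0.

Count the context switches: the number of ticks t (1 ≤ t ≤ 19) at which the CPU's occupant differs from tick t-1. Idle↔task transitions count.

context switches = 5

t=0: L0/L1/L2 = EH/-/- → run E
t=1: L0/L1/L2 = EH/-/- → run E
t=2: L0/L1/L2 = EH/-/- → run E
t=3: L0/L1/L2 = HF/E/- → run H
t=4: L0/L1/L2 = HF/E/- → run H
t=5: L0/L1/L2 = F/E/- → run F
t=6: L0/L1/L2 = F/E/- → run F
t=7: L0/L1/L2 = F/E/- → run F
t=8: L0/L1/L2 = -/EF/- → run E
t=9: L0/L1/L2 = -/EF/- → run E
t=10: L0/L1/L2 = -/EF/- → run E
t=11: L0/L1/L2 = -/EF/- → run E
t=12: L0/L1/L2 = -/EF/- → run E
t=13: L0/L1/L2 = -/F/- → run F
t=14: L0/L1/L2 = -/F/- → run F
t=15: L0/L1/L2 = -/F/- → run F
t=16: L0/L1/L2 = -/F/- → run F
t=17: (idle)
t=18: (idle)
t=19: (idle)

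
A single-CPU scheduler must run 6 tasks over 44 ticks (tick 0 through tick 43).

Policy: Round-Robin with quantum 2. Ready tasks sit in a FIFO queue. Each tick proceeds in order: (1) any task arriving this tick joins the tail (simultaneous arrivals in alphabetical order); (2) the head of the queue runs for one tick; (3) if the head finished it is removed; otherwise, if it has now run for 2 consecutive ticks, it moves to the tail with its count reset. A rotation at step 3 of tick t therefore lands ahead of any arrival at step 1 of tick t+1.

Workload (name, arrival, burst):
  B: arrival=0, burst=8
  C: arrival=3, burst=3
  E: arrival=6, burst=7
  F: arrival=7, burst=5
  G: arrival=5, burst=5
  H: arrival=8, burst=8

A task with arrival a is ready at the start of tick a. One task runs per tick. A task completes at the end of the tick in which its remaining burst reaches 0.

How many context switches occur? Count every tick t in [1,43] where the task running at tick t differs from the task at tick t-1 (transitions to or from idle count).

context switches = 19

t=0: queue=[B] q_used=0 → run B
t=1: queue=[B] q_used=1 → run B
t=2: queue=[B] q_used=0 → run B
t=3: queue=[B,C] q_used=1 → run B
t=4: queue=[C,B] q_used=0 → run C
t=5: queue=[C,B,G] q_used=1 → run C
t=6: queue=[B,G,C,E] q_used=0 → run B
t=7: queue=[B,G,C,E,F] q_used=1 → run B
t=8: queue=[G,C,E,F,B,H] q_used=0 → run G
t=9: queue=[G,C,E,F,B,H] q_used=1 → run G
t=10: queue=[C,E,F,B,H,G] q_used=0 → run C
t=11: queue=[E,F,B,H,G] q_used=0 → run E
t=12: queue=[E,F,B,H,G] q_used=1 → run E
t=13: queue=[F,B,H,G,E] q_used=0 → run F
t=14: queue=[F,B,H,G,E] q_used=1 → run F
t=15: queue=[B,H,G,E,F] q_used=0 → run B
t=16: queue=[B,H,G,E,F] q_used=1 → run B
t=17: queue=[H,G,E,F] q_used=0 → run H
t=18: queue=[H,G,E,F] q_used=1 → run H
t=19: queue=[G,E,F,H] q_used=0 → run G
t=20: queue=[G,E,F,H] q_used=1 → run G
t=21: queue=[E,F,H,G] q_used=0 → run E
t=22: queue=[E,F,H,G] q_used=1 → run E
t=23: queue=[F,H,G,E] q_used=0 → run F
t=24: queue=[F,H,G,E] q_used=1 → run F
t=25: queue=[H,G,E,F] q_used=0 → run H
t=26: queue=[H,G,E,F] q_used=1 → run H
t=27: queue=[G,E,F,H] q_used=0 → run G
t=28: queue=[E,F,H] q_used=0 → run E
t=29: queue=[E,F,H] q_used=1 → run E
t=30: queue=[F,H,E] q_used=0 → run F
t=31: queue=[H,E] q_used=0 → run H
t=32: queue=[H,E] q_used=1 → run H
t=33: queue=[E,H] q_used=0 → run E
t=34: queue=[H] q_used=0 → run H
t=35: queue=[H] q_used=1 → run H
t=36: (idle)
t=37: (idle)
t=38: (idle)
t=39: (idle)
t=40: (idle)
t=41: (idle)
t=42: (idle)
t=43: (idle)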